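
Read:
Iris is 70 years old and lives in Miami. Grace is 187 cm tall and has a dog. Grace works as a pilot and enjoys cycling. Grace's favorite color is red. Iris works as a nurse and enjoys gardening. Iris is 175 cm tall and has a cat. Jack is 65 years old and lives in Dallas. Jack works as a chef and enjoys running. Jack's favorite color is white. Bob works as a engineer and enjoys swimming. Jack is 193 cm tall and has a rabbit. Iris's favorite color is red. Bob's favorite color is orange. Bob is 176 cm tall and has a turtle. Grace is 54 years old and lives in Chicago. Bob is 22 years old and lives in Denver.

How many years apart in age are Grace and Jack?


54 vs 65, diff = 11

11


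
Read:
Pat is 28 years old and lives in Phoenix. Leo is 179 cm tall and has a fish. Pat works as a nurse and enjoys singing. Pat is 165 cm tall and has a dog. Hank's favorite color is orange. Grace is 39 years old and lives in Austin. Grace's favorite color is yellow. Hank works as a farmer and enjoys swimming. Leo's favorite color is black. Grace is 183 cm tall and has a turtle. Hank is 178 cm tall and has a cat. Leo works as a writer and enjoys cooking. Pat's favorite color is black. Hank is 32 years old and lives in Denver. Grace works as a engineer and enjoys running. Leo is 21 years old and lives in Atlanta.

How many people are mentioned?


People: Hank, Pat, Grace, Leo. Count = 4

4


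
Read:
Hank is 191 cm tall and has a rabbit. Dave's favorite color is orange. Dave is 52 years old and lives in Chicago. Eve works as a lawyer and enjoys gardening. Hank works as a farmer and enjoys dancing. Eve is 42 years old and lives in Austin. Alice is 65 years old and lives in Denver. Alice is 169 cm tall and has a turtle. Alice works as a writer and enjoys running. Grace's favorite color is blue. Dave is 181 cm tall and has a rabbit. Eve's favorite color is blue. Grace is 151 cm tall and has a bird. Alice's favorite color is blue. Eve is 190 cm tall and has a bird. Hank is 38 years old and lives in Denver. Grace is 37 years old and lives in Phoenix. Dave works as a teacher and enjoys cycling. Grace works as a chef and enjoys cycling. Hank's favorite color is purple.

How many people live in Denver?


Count in Denver: 2

2


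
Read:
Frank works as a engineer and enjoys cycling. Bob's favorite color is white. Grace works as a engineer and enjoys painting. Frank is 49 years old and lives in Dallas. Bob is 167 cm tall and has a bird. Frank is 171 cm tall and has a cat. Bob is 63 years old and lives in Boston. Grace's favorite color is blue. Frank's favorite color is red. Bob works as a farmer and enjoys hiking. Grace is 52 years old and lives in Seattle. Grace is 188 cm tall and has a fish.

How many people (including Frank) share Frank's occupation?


Frank is a engineer. Count = 2

2


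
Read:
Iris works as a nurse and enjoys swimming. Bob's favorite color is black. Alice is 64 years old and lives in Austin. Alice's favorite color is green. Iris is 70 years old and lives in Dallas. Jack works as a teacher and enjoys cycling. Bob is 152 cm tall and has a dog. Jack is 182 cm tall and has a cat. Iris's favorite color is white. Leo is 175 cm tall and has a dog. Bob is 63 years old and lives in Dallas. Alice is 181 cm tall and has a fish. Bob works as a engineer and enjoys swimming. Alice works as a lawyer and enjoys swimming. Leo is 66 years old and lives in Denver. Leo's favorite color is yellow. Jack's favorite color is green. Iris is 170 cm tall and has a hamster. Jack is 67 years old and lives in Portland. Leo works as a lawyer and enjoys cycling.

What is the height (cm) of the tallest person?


Tallest: Jack at 182 cm

182


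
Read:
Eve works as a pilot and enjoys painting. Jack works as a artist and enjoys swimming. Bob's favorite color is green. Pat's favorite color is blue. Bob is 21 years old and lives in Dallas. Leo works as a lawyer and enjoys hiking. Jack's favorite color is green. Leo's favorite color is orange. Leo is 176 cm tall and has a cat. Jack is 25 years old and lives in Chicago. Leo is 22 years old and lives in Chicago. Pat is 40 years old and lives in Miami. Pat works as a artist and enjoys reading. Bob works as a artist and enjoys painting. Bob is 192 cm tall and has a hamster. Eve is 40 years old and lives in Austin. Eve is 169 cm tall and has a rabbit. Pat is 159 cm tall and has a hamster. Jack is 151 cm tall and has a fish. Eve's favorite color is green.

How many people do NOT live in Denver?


Not in Denver: 5

5


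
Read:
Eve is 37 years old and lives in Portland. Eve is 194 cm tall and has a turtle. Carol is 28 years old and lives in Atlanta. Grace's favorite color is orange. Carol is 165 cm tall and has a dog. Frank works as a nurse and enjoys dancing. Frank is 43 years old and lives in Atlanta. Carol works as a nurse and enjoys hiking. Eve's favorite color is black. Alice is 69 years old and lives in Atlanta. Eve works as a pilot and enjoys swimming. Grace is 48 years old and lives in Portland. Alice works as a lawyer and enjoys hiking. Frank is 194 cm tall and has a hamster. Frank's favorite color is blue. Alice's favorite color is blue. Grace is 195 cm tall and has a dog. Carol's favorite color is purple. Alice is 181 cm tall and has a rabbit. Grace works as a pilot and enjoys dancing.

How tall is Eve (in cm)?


Eve is 194 cm tall

194


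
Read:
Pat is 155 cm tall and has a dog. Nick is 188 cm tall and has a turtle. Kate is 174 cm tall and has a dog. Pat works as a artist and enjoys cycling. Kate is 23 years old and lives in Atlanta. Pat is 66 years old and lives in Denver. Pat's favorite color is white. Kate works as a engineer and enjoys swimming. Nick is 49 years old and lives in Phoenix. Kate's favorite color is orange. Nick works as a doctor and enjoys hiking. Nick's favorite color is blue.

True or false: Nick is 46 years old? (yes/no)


Nick is actually 49. no

no


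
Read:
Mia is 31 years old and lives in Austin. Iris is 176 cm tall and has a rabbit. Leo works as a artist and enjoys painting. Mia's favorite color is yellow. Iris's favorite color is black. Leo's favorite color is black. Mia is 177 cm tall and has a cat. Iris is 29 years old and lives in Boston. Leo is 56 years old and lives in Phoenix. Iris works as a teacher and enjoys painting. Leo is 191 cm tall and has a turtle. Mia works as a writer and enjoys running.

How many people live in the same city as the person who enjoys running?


Person with hobby running is Mia, city Austin. Count = 1

1


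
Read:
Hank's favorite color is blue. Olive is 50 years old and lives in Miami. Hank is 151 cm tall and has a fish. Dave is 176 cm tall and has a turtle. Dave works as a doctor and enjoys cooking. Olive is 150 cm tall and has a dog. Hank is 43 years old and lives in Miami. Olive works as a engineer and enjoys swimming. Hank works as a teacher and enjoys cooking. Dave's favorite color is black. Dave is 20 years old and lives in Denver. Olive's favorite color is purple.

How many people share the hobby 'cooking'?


Count: 2

2


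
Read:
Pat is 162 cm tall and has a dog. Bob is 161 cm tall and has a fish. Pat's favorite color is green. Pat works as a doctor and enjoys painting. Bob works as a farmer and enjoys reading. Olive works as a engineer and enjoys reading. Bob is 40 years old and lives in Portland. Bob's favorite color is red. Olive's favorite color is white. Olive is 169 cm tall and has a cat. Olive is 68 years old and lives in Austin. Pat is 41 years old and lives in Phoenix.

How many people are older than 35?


Filter: 3

3


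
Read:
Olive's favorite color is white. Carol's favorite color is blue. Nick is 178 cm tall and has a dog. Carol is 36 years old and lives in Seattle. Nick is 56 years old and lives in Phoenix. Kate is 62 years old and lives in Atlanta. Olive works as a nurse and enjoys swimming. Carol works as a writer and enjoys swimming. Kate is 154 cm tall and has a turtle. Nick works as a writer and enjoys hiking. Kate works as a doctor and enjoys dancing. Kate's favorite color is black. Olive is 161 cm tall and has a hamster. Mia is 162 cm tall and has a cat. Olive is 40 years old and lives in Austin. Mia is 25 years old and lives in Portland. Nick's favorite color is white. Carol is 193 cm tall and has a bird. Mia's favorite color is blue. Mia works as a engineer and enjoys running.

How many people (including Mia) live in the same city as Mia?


Mia lives in Portland. Count = 1

1


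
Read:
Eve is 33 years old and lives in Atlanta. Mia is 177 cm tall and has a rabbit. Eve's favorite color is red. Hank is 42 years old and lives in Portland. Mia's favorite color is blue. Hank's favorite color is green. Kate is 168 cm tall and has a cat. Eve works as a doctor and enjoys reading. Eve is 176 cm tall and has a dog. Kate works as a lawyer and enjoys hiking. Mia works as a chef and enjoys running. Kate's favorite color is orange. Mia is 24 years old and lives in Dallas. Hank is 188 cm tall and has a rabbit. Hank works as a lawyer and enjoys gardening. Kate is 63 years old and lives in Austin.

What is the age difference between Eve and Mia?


|33 - 24| = 9

9


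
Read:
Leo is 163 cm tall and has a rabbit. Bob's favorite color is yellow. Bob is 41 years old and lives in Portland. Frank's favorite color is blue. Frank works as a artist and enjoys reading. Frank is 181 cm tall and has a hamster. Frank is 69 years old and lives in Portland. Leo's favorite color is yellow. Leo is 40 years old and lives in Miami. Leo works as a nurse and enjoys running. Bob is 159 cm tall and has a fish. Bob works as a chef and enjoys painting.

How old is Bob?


Bob is 41 years old

41


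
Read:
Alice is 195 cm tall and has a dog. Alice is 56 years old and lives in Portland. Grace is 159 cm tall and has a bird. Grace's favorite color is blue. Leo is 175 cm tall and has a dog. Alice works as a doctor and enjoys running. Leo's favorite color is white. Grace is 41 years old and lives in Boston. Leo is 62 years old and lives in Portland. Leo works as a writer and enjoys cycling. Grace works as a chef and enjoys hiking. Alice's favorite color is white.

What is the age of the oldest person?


Oldest: Leo at 62

62


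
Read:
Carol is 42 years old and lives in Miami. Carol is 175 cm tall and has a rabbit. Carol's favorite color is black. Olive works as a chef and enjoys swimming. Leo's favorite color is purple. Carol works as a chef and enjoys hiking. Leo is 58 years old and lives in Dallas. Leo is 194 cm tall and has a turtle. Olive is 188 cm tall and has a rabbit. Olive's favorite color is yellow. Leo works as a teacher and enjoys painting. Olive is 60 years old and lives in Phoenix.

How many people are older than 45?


Filter: 2

2


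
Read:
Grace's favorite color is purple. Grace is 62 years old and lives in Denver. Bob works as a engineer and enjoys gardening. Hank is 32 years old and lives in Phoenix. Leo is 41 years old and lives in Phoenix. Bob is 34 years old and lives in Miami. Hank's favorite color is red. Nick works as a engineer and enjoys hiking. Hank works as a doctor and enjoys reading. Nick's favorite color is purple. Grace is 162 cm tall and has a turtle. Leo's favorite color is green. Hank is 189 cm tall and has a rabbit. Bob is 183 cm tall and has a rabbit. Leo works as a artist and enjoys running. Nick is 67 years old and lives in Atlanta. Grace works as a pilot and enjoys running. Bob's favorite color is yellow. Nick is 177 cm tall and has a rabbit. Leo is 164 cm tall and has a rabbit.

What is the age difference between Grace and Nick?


|62 - 67| = 5

5


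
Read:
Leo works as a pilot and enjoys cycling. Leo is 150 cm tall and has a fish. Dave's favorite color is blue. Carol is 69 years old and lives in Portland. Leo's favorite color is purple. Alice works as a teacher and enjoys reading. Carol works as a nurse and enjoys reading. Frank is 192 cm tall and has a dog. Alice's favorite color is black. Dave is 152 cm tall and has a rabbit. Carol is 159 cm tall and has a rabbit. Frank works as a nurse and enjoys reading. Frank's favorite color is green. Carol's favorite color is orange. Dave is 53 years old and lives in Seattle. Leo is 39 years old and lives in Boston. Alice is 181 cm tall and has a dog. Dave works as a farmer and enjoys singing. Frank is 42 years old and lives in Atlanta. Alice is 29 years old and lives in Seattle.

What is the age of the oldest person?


Oldest: Carol at 69

69


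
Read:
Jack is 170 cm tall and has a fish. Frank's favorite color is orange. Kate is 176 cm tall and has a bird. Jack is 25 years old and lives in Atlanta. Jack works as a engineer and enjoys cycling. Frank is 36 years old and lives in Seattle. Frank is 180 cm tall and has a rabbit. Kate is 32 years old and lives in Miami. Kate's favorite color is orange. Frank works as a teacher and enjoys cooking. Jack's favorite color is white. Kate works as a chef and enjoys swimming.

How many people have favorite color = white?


Count: 1

1


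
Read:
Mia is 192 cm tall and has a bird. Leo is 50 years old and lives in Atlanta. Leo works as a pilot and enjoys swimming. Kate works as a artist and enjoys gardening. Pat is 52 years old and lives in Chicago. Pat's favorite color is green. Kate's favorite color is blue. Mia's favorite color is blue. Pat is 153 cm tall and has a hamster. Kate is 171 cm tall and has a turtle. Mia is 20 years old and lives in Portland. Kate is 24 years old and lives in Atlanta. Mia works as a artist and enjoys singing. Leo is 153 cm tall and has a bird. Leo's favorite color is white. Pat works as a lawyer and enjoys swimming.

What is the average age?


Sum=146, n=4, avg=36.5

36.5


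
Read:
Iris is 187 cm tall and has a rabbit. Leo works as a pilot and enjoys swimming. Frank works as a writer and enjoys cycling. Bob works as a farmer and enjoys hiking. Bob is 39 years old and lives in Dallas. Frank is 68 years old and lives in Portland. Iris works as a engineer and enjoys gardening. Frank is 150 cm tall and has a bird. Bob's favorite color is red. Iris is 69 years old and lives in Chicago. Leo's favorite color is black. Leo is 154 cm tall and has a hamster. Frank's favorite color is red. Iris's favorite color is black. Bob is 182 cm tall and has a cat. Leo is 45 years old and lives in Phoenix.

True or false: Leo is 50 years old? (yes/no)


Leo is actually 45. no

no


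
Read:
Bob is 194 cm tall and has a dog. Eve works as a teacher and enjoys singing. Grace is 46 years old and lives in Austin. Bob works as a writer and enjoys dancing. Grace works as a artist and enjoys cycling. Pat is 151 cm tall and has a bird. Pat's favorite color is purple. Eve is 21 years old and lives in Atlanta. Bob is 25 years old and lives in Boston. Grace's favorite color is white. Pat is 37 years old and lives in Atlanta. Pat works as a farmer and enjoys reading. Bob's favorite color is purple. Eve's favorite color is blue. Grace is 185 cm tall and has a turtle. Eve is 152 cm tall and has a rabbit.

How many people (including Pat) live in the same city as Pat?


Pat lives in Atlanta. Count = 2

2


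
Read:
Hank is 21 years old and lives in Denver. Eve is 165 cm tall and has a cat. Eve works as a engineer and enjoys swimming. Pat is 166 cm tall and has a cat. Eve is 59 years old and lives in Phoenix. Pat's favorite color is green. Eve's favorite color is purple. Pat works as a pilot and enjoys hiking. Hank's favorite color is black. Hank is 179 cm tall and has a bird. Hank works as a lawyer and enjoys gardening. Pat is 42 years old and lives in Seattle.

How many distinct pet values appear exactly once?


Unique pet values: 1

1


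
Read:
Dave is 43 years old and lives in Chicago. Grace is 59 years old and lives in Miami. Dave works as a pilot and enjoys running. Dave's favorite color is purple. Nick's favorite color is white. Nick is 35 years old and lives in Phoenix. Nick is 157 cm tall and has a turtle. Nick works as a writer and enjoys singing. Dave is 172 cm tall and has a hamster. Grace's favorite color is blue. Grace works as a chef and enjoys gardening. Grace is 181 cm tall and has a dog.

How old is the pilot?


The pilot is Dave, age 43

43


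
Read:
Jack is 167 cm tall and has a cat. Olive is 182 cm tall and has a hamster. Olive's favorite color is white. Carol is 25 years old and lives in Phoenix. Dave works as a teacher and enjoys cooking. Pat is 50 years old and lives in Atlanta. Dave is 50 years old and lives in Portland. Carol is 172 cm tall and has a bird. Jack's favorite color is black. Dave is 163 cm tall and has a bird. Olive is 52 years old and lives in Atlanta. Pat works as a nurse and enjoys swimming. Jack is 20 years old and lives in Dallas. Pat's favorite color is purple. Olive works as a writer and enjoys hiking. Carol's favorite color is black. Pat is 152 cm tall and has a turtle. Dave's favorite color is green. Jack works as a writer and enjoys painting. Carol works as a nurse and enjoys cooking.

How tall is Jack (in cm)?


Jack is 167 cm tall

167


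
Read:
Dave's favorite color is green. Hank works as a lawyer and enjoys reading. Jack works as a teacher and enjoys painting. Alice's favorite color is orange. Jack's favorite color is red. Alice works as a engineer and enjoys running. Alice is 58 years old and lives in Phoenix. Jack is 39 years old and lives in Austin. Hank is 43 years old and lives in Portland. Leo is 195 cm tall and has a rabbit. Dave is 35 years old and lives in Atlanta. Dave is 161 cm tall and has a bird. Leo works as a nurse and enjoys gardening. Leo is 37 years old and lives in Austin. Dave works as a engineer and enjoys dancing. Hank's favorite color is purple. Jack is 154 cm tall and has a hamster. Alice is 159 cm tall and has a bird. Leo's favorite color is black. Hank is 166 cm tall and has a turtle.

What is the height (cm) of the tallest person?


Tallest: Leo at 195 cm

195


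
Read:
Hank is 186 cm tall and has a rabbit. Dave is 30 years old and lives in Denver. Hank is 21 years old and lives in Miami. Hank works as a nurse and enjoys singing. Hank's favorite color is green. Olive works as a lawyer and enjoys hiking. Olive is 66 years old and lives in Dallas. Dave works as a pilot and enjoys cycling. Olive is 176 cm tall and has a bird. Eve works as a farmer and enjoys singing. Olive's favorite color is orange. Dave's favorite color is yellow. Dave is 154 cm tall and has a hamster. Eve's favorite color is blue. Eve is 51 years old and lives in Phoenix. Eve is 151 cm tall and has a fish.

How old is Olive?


Olive is 66 years old

66


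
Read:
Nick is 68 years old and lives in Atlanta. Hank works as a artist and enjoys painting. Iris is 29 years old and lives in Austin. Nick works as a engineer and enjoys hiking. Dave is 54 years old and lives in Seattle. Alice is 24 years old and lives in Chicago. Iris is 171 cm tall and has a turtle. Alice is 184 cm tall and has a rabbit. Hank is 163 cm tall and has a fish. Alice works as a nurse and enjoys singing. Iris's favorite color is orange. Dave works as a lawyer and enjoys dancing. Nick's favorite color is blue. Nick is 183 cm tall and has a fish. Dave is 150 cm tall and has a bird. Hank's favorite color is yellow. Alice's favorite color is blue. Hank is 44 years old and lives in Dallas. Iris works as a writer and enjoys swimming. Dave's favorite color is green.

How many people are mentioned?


People: Nick, Alice, Iris, Hank, Dave. Count = 5

5


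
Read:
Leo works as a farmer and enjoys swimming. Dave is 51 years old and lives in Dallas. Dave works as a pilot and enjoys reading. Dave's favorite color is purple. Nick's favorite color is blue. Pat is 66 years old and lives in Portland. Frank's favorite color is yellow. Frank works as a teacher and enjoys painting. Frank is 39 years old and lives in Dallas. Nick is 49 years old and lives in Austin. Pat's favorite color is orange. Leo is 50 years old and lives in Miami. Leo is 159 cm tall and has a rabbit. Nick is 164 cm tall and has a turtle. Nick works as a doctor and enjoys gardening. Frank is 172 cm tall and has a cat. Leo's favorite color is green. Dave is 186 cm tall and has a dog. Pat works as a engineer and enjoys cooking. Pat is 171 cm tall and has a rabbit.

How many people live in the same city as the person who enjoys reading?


Person with hobby reading is Dave, city Dallas. Count = 2

2


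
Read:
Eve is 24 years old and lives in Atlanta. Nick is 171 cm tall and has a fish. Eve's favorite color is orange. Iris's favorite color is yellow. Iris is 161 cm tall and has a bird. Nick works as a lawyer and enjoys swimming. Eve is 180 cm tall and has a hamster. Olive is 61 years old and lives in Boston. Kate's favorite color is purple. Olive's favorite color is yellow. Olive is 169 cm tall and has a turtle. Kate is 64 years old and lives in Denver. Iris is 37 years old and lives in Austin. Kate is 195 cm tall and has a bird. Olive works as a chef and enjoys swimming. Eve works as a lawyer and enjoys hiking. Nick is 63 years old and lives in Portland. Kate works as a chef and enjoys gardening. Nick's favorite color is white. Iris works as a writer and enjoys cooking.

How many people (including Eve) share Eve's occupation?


Eve is a lawyer. Count = 2

2


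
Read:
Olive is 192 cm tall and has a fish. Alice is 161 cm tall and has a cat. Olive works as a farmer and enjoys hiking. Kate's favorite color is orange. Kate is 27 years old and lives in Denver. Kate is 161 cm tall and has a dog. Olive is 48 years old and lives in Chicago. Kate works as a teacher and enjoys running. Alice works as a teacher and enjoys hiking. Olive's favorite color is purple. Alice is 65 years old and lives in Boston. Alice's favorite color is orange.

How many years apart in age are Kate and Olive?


27 vs 48, diff = 21

21


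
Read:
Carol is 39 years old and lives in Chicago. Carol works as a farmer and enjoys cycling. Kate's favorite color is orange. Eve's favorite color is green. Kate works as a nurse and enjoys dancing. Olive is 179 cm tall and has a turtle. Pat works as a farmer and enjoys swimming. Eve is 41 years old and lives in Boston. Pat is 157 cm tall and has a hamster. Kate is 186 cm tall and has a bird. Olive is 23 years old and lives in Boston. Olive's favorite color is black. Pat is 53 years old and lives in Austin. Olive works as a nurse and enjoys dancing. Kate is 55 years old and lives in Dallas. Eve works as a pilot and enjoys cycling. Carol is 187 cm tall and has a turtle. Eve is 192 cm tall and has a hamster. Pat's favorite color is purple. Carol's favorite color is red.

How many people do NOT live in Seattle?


Not in Seattle: 5

5


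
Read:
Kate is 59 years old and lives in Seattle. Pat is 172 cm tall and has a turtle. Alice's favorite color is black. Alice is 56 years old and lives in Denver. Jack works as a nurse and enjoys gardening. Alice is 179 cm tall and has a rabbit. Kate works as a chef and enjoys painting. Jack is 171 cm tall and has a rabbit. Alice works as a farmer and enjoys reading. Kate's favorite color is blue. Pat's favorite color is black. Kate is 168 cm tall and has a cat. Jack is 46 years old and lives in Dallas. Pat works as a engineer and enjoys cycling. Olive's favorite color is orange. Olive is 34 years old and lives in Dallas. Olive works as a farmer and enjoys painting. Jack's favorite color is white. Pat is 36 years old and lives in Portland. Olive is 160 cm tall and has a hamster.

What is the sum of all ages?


34+46+36+56+59 = 231

231


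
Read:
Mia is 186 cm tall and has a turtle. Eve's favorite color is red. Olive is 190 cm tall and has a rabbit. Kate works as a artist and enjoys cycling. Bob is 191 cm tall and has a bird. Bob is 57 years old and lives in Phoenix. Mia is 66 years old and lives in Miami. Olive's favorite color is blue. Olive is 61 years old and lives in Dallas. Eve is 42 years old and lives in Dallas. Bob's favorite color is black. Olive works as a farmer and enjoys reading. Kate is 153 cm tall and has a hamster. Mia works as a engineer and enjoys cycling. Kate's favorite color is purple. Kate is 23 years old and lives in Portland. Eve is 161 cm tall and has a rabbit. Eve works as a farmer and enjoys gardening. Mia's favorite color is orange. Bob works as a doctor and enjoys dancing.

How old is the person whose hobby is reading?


Person with hobby=reading is Olive, age 61

61


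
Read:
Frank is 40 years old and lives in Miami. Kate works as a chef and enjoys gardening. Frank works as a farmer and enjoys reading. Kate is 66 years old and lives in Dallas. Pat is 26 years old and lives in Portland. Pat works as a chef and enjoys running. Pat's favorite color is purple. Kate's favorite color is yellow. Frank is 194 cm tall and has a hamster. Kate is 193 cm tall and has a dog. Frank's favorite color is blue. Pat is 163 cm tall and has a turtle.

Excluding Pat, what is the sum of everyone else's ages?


Sum (excluding Pat): 106

106


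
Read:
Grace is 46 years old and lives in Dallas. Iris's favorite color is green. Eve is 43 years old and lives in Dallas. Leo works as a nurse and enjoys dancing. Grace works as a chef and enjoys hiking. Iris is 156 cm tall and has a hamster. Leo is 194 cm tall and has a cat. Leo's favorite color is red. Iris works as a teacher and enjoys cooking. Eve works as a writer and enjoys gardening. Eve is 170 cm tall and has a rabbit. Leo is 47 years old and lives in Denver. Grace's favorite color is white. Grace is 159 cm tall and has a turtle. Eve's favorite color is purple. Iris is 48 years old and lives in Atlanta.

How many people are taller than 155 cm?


Taller than 155: 4

4


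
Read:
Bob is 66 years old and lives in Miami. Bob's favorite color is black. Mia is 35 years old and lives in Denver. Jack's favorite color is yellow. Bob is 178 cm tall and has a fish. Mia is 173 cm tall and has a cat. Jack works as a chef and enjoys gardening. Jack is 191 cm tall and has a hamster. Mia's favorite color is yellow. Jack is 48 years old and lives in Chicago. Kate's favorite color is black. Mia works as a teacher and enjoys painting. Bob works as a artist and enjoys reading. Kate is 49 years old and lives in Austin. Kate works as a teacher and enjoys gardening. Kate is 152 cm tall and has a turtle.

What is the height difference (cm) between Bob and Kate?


|178 - 152| = 26

26


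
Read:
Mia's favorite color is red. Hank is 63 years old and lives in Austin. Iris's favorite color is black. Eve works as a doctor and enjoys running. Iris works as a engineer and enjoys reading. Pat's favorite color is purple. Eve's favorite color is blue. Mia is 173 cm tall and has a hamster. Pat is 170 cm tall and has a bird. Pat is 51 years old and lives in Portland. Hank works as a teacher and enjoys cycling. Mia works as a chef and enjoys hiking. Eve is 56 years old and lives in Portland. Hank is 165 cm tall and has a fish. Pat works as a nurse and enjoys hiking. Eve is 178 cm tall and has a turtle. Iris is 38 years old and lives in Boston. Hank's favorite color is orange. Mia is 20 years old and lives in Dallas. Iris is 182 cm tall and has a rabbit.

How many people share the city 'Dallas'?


Count: 1

1


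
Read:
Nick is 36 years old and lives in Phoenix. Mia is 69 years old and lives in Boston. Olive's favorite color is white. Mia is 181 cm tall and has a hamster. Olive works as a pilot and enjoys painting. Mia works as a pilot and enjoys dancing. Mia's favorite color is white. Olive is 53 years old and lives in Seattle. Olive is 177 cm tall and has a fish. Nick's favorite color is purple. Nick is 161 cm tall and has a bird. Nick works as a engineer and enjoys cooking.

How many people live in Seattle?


Count in Seattle: 1

1


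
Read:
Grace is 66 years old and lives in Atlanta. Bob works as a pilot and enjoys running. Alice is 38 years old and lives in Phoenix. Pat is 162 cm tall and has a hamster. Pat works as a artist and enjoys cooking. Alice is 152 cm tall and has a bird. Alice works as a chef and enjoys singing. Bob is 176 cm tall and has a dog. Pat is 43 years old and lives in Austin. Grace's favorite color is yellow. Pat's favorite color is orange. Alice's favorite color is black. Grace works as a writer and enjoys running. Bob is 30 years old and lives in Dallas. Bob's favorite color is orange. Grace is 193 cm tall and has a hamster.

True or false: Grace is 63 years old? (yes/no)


Grace is actually 66. no

no


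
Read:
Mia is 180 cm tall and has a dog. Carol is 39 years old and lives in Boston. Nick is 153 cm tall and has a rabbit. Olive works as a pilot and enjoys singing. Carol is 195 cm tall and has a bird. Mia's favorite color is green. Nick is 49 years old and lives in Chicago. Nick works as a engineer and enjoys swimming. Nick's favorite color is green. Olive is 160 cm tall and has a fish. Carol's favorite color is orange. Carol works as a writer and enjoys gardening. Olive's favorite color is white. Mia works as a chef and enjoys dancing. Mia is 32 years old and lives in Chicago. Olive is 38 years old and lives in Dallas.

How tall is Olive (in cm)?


Olive is 160 cm tall

160


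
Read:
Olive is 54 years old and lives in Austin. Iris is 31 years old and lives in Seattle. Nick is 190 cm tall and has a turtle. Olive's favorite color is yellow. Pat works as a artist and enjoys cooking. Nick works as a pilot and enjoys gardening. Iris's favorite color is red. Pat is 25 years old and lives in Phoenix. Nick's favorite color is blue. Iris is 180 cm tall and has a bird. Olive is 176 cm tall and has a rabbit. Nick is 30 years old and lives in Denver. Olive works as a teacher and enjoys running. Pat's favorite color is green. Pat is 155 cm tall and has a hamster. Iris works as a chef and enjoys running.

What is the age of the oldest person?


Oldest: Olive at 54

54


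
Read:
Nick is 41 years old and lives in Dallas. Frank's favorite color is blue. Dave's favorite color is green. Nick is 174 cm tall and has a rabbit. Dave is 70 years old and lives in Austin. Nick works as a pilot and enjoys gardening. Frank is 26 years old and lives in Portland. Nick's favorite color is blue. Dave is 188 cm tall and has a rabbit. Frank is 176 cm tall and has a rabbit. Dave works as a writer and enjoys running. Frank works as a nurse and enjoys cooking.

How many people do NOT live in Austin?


Not in Austin: 2

2


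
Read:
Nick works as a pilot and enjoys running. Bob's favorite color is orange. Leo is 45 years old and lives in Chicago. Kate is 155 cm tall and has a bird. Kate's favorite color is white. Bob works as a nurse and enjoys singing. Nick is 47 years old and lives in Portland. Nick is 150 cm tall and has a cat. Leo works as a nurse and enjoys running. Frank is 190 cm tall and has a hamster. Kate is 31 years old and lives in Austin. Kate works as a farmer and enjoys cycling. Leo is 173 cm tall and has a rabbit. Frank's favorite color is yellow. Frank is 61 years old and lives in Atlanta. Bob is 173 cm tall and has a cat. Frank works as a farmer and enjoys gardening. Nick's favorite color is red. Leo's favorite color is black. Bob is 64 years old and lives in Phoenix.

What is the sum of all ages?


61+64+31+47+45 = 248

248


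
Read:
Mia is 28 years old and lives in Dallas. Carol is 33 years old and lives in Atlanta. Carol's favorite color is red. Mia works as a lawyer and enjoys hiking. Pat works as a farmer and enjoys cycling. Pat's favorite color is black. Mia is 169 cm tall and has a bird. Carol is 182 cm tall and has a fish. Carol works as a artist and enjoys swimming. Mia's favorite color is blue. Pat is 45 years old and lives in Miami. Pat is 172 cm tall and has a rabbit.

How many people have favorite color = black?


Count: 1

1


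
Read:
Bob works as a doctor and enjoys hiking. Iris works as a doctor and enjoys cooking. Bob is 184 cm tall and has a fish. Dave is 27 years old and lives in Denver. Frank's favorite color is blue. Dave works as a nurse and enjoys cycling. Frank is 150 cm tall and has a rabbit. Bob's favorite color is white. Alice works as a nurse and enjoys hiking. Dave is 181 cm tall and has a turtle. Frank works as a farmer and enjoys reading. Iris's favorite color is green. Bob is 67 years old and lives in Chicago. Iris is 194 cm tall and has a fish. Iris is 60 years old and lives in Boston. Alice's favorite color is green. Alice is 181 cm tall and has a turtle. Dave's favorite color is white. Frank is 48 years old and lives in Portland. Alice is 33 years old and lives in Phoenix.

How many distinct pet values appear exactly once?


Unique pet values: 1

1


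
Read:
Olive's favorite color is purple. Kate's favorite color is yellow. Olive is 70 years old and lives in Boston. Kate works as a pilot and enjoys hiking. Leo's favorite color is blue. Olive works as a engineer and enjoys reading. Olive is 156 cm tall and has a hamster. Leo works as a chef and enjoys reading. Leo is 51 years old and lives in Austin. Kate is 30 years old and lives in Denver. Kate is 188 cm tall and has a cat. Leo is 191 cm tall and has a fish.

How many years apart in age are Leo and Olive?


51 vs 70, diff = 19

19


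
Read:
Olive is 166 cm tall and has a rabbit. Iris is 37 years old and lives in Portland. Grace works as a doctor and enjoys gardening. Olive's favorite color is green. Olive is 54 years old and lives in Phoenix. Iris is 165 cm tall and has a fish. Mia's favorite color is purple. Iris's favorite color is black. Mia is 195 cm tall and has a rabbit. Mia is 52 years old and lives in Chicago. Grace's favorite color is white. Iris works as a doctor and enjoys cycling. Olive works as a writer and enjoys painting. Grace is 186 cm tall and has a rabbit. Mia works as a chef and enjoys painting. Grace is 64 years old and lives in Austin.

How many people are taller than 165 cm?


Taller than 165: 3

3


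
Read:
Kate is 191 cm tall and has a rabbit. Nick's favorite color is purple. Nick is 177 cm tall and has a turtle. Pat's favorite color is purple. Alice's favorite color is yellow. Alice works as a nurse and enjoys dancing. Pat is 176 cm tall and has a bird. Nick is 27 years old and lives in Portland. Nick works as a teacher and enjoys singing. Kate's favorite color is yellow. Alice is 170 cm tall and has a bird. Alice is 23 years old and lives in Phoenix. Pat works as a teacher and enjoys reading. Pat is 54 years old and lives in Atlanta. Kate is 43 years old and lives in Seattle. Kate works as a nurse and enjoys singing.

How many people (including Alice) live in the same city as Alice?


Alice lives in Phoenix. Count = 1

1


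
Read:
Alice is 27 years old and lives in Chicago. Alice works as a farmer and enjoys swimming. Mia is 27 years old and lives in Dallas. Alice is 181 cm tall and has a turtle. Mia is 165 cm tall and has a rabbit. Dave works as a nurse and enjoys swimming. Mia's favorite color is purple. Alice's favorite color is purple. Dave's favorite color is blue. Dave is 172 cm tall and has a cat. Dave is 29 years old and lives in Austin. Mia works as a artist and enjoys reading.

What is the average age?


Sum=83, n=3, avg=27.67

27.67


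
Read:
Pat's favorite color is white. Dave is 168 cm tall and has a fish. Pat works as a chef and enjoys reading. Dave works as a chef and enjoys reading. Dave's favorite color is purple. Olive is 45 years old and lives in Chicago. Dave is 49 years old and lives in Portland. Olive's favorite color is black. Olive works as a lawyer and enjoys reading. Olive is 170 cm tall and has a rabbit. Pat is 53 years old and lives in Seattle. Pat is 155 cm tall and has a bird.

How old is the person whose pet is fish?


Person with pet=fish is Dave, age 49

49


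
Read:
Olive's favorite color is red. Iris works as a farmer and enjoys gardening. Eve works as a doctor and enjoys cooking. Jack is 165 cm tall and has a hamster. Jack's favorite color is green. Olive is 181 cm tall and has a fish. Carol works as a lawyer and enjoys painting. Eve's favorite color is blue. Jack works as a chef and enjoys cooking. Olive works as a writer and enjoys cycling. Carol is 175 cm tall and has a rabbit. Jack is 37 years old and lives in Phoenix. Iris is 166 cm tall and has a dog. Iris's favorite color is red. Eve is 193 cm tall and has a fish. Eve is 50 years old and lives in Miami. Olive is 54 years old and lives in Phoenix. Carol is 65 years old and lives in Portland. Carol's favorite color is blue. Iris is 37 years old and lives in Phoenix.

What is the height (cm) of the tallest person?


Tallest: Eve at 193 cm

193


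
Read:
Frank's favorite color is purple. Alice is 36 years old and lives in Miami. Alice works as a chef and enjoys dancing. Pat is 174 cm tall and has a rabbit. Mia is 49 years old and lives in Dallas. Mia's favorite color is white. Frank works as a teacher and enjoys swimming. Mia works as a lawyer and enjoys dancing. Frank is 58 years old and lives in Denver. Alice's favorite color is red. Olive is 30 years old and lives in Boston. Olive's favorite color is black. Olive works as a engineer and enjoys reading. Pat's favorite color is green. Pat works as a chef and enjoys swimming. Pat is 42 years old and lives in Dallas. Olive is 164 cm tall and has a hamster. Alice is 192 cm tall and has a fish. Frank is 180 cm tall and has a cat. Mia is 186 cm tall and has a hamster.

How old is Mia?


Mia is 49 years old

49


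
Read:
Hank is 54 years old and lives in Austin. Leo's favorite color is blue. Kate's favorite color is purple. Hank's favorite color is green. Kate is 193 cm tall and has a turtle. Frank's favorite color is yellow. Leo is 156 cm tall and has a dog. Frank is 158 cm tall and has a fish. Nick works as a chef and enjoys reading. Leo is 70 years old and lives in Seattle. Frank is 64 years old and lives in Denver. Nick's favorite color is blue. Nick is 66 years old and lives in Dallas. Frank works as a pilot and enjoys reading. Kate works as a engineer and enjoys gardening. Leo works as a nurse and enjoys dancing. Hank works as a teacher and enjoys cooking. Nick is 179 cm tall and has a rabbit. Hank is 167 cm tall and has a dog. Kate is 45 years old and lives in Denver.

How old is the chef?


The chef is Nick, age 66

66


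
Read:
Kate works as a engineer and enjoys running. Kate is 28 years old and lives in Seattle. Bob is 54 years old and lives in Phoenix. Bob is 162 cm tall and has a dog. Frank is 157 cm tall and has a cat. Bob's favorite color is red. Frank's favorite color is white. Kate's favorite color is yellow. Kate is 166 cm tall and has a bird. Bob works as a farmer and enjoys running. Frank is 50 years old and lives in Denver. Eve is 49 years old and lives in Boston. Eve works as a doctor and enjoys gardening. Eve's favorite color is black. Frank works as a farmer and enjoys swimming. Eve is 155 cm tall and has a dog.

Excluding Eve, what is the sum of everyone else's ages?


Sum (excluding Eve): 132

132


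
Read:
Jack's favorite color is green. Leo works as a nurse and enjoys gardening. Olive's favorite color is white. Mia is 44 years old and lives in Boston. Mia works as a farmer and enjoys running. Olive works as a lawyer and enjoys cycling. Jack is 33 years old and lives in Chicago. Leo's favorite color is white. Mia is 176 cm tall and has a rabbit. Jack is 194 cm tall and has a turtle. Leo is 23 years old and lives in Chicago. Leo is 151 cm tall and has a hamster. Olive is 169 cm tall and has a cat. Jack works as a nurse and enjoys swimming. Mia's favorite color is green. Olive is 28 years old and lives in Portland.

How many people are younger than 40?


Filter: 3

3


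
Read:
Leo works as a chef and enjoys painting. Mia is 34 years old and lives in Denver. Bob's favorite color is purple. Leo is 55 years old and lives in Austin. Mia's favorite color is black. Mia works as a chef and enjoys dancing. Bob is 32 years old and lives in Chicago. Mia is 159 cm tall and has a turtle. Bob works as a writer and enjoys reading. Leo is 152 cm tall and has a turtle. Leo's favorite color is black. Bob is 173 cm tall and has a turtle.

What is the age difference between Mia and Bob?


|34 - 32| = 2

2


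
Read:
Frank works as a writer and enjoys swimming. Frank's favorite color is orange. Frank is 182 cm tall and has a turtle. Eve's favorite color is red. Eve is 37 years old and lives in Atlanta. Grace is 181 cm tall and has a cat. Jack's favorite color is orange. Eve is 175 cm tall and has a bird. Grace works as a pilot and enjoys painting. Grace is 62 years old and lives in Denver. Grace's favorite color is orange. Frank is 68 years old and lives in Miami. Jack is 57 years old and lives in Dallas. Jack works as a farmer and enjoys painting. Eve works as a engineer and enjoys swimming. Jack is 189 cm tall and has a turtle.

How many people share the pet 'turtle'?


Count: 2

2
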